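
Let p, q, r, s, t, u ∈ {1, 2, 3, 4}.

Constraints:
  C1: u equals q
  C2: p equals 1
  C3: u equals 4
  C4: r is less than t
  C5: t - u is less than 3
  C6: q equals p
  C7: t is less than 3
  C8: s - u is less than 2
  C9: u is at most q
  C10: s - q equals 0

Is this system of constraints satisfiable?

Constraint 3 fixes u = 4 and constraint 2 fixes p = 1. Constraints 1 and 6 give u = q = p, so u = p. But 4 ≠ 1 — contradiction.

Unsatisfiable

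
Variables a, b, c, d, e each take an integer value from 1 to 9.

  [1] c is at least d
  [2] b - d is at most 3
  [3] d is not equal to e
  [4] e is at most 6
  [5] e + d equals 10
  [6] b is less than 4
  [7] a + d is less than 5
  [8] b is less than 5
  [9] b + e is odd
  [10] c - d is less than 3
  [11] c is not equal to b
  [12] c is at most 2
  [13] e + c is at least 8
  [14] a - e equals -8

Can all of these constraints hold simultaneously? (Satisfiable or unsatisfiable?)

Unsatisfiable

From constraint 4: e ≤ 6. From constraints 1 and 12: d ≤ c ≤ 2. Hence e + d ≤ 8. But constraint 5 requires e + d = 10, and 10 > 8. Contradiction.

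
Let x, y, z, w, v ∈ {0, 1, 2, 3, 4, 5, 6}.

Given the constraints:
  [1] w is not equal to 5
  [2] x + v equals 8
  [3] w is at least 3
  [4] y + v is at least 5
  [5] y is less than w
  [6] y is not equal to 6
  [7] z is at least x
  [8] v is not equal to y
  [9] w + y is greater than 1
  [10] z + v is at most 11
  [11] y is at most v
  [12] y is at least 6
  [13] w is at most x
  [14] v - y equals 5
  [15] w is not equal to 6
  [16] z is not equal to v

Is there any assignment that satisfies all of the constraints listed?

Unsatisfiable

From constraints 3 and 13: x ≥ w ≥ 3. From constraints 11 and 12: v ≥ y ≥ 6. Hence x + v ≥ 9. But constraint 2 requires x + v = 8, and 8 < 9. Contradiction.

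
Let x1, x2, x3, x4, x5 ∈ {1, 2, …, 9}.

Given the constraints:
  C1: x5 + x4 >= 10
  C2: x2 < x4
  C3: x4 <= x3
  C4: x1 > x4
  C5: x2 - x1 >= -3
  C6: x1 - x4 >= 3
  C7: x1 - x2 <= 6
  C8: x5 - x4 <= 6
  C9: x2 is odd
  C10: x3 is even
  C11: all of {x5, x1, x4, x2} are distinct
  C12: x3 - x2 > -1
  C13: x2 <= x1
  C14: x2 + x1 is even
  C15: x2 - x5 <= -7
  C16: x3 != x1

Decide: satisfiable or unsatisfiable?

Constraints 5, 6, 8, and 15 give x5 − x2 ≥ 7, x2 − x1 ≥ -3, x1 − x4 ≥ 3, x4 − x5 ≥ -6.
Adding all 4 inequalities: the left sides telescope to 0, and the right sides sum to 7 + (-3) + 3 + (-6) = 1. So 0 ≥ 1, which is false.

Unsatisfiable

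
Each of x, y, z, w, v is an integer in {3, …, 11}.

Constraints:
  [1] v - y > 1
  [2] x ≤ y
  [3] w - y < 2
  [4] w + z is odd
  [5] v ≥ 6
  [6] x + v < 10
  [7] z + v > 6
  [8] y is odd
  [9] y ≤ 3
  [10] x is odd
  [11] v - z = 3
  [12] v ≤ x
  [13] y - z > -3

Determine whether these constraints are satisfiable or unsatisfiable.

Unsatisfiable

From constraints 5 and 12: x ≥ v and v ≥ 6, so x ≥ 6. From constraints 2 and 9: x ≤ y and y ≤ 3, so x ≤ 3. But 3 < 6, so no value of x works.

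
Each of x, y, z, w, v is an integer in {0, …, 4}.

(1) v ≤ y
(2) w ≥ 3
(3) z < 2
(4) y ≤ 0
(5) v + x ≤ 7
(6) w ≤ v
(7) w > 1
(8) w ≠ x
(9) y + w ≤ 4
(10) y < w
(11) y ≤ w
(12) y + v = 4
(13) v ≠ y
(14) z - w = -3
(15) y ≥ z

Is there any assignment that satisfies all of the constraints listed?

Unsatisfiable

From constraints 2 and 6: v ≥ w and w ≥ 3, so v ≥ 3. From constraints 1 and 4: v ≤ y and y ≤ 0, so v ≤ 0. But 0 < 3, so no value of v works.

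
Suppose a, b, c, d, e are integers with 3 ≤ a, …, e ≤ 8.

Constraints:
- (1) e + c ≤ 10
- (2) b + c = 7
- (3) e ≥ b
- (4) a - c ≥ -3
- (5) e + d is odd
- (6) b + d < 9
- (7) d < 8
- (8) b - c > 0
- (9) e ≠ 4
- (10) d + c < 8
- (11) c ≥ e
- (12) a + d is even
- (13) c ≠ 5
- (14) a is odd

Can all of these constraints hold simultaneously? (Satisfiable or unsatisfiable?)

Constraints 3, 8, and 11 give b ≤ e, e ≤ c, c < b. Chaining: b ≤ e ≤ c < b, which forces b < b — impossible.

Unsatisfiable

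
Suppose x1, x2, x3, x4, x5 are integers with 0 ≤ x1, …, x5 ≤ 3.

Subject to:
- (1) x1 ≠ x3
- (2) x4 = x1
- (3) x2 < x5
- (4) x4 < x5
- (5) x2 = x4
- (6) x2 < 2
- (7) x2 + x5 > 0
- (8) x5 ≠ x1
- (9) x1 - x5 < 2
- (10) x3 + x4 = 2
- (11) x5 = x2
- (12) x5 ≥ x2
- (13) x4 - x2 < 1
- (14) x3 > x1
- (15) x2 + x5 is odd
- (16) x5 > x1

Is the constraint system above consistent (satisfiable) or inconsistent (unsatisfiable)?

From constraints 2, 5, and 11, x5 = x2 = x4 = x1, so x5 = x1. But constraint 8 says x5 ≠ x1. Contradiction.

Unsatisfiable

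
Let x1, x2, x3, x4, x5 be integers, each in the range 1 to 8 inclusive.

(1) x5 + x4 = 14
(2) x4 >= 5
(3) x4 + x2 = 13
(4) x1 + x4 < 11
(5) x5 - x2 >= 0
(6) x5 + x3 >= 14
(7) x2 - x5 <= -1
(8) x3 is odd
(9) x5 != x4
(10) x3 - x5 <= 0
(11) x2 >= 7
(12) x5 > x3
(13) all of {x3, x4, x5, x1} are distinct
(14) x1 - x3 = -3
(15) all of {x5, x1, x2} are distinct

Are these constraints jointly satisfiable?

The assignment x1 = 4, x2 = 7, x3 = 7, x4 = 6, x5 = 8 works:
  constraint 1 holds since x5 + x4 = 14.
  constraint 3 holds since x4 + x2 = 13.
  constraint 4 holds since x1 + x4 = 10.
The rest check out directly.

Satisfiable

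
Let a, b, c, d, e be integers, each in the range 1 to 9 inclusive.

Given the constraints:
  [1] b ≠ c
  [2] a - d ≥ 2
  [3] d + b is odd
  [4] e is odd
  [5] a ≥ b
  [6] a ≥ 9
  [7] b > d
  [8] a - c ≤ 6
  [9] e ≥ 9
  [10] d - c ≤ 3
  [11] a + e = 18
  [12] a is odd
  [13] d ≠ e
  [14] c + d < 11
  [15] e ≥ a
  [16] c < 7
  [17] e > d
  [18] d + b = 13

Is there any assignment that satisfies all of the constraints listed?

Satisfiable

Take a = 9, b = 8, c = 5, d = 5, e = 9. Then constraint 2: a - d = 4; constraint 8: a - c = 4; constraint 10: d - c = 0, and every other listed constraint is also met.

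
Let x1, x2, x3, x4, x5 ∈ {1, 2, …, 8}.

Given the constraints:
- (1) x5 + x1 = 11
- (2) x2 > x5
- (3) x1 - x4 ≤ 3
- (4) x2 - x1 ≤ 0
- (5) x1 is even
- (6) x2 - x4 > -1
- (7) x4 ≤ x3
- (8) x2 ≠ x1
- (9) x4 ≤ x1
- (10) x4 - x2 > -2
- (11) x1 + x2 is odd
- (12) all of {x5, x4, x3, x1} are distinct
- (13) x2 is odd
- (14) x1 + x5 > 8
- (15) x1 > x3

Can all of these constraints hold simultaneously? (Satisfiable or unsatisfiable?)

Satisfiable

Try x1 = 8, x2 = 7, x3 = 7, x4 = 6, x5 = 3.
Check constraint 1: x5 + x1 = 11; constraint 3: x1 - x4 = 2. The remaining constraints are straightforward to verify.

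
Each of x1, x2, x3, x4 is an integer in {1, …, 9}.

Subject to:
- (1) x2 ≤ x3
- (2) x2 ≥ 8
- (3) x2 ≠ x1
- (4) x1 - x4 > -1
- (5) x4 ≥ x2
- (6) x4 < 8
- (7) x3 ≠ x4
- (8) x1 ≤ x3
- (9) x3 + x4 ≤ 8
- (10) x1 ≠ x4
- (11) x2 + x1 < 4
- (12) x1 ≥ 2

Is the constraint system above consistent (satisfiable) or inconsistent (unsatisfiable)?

From constraints 8 and 12: x3 ≥ x1 ≥ 2. From constraints 2 and 5: x4 ≥ x2 ≥ 8. Hence x3 + x4 ≥ 10. But constraint 9 requires x3 + x4 ≤ 8, and 8 < 10. Contradiction.

Unsatisfiable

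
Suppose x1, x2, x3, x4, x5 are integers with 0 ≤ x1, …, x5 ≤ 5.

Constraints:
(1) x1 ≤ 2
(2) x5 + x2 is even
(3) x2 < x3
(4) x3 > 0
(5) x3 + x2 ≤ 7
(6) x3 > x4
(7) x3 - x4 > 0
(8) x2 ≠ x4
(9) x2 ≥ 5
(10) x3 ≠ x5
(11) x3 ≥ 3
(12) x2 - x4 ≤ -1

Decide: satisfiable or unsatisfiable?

From constraint 11: x3 ≥ 3. From constraint 9: x2 ≥ 5. Hence x3 + x2 ≥ 8. But constraint 5 requires x3 + x2 ≤ 7, and 7 < 8. Contradiction.

Unsatisfiable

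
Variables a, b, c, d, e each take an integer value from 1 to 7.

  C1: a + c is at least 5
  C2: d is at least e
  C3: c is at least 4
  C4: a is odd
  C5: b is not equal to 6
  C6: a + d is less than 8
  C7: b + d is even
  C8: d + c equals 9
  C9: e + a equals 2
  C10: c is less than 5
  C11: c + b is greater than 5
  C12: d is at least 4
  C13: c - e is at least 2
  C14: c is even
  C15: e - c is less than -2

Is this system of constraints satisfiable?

Setting (a, b, c, d, e) = (1, 3, 4, 5, 1) satisfies everything: constraint 1: a + c = 5; constraint 6: a + d = 6, and the others follow.

Satisfiable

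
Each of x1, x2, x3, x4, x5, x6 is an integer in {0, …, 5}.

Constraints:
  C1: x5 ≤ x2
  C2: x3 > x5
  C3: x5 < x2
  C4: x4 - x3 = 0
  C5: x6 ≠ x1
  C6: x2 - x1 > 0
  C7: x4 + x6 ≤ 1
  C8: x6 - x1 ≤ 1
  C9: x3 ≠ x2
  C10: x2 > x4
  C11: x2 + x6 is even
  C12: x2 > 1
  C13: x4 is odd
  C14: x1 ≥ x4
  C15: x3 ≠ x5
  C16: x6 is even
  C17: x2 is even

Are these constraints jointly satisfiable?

Satisfiable

Setting (x1, x2, x3, x4, x5, x6) = (1, 4, 1, 1, 0, 0) satisfies everything: constraint 4: x4 - x3 = 0; constraint 6: x2 - x1 = 3; constraint 7: x4 + x6 = 1, and the others follow.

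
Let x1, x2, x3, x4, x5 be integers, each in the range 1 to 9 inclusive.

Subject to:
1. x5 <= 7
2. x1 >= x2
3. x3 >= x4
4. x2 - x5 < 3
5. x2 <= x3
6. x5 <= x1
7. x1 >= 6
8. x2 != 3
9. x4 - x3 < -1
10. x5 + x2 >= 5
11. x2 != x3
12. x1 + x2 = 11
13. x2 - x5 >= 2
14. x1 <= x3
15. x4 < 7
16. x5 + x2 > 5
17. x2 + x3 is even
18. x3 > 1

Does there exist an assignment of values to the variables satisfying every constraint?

Take x1 = 6, x2 = 5, x3 = 7, x4 = 5, x5 = 3. Then constraint 4: x2 - x5 = 2; constraint 9: x4 - x3 = -2, and every other listed constraint is also met.

Satisfiable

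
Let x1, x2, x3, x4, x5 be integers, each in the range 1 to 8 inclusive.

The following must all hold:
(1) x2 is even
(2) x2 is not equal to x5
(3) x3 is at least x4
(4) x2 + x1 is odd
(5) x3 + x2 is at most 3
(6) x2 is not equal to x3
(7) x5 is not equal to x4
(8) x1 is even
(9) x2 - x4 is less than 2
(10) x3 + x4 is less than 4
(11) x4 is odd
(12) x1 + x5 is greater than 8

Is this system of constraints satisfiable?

Constraint 1 makes x2 even and constraint 8 makes x1 even, so x2 + x1 must be even. Constraint 4 says x2 + x1 is odd — contradiction.

Unsatisfiable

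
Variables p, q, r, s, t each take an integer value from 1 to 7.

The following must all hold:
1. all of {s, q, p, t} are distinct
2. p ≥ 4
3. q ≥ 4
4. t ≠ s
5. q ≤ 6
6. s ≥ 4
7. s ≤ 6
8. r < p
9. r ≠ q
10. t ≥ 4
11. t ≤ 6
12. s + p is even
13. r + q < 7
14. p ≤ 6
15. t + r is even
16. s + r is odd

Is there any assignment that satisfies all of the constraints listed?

Constraints 2, 3, 5, 6, 7, 10, 11, and 14 confine each of s, q, p, t to the 3 values {4, …, 6}.
Constraint 1 requires all 4 of them to be distinct, but only 3 values are available — impossible by the pigeonhole principle.

Unsatisfiable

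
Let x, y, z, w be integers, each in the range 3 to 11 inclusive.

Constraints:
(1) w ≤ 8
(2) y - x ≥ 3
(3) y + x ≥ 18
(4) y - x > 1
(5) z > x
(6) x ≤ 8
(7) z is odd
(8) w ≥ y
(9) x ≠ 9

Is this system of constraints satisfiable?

Unsatisfiable

From constraints 1 and 8: y ≤ w ≤ 8. From constraint 6: x ≤ 8. Hence y + x ≤ 16. But constraint 3 requires y + x ≥ 18, and 18 > 16. Contradiction.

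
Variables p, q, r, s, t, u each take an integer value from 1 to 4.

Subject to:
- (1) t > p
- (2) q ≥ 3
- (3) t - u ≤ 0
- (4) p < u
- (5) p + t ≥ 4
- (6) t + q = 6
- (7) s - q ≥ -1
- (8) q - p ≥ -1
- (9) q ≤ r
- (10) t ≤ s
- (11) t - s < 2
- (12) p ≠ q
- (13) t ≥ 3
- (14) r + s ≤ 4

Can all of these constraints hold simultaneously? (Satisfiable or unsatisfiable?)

From constraints 2 and 9: r ≥ q ≥ 3. From constraints 10 and 13: s ≥ t ≥ 3. Hence r + s ≥ 6. But constraint 14 requires r + s ≤ 4, and 4 < 6. Contradiction.

Unsatisfiable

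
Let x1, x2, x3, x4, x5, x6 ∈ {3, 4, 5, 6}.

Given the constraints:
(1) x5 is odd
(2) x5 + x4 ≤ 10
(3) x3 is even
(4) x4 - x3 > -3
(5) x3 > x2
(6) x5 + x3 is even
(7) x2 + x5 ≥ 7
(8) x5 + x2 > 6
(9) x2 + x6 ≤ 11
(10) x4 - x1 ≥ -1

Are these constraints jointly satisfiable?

Unsatisfiable

Constraint 1 makes x5 odd and constraint 3 makes x3 even, so x5 + x3 must be odd. Constraint 6 says x5 + x3 is even — contradiction.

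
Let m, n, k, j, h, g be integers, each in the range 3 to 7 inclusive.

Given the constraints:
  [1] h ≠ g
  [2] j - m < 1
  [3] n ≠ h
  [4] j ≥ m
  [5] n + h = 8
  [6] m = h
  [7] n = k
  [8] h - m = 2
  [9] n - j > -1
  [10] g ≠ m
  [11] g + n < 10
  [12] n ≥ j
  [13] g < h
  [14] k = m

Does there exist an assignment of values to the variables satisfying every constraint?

From constraints 6, 7, and 14, n = k = m = h, so n = h. But constraint 3 says n ≠ h. Contradiction.

Unsatisfiable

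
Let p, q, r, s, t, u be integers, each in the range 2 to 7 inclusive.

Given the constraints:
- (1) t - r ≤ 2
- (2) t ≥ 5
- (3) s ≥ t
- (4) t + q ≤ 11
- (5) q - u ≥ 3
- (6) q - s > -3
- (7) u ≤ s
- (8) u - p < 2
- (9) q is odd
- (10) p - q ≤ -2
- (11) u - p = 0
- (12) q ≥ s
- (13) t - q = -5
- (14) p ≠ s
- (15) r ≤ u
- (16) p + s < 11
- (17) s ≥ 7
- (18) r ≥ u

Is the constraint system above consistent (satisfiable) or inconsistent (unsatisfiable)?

From constraint 2: t ≥ 5. From constraints 12 and 17: q ≥ s ≥ 7. Hence t + q ≥ 12. But constraint 4 requires t + q ≤ 11, and 11 < 12. Contradiction.

Unsatisfiable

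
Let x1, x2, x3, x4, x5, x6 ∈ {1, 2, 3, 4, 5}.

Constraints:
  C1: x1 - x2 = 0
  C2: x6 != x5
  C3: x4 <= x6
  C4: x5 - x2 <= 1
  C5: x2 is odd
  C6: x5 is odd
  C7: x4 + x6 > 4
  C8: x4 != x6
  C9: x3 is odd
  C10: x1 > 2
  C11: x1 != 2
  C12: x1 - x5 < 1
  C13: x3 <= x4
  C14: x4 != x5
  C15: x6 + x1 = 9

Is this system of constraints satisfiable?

Satisfiable

One satisfying assignment is x1 = 5, x2 = 5, x3 = 1, x4 = 1, x5 = 5, x6 = 4.
For the less obvious constraints — constraint 1: x1 - x2 = 0; constraint 4: x5 - x2 = 0 — and the others hold by inspection.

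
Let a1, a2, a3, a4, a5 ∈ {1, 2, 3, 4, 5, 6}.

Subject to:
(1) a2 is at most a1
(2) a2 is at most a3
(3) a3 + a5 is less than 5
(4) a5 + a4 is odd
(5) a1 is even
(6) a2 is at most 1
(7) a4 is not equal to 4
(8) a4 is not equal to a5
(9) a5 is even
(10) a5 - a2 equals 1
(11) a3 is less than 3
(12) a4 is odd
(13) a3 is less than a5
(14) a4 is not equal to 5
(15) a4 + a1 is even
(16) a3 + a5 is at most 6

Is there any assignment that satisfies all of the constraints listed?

Constraint 12 makes a4 odd and constraint 5 makes a1 even, so a4 + a1 must be odd. Constraint 15 says a4 + a1 is even — contradiction.

Unsatisfiable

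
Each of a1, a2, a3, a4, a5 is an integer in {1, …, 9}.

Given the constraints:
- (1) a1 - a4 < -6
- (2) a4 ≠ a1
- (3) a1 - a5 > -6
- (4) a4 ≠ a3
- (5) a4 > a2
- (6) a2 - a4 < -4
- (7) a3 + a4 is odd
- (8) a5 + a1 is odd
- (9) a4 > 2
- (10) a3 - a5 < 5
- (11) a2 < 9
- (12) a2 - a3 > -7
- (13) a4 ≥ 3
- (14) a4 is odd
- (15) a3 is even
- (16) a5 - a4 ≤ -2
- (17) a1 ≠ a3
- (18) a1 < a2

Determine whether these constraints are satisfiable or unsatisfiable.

Satisfiable

Setting (a1, a2, a3, a4, a5) = (1, 2, 8, 9, 6) satisfies everything: constraint 1: a1 - a4 = -8; constraint 3: a1 - a5 = -5; constraint 6: a2 - a4 = -7, and the others follow.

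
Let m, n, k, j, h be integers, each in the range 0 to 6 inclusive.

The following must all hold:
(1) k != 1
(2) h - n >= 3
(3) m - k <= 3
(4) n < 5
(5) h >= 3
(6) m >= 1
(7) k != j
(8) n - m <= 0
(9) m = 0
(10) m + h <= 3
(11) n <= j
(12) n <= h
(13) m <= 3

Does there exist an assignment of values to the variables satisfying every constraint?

From constraint 6: m ≥ 1. From constraint 5: h ≥ 3. Hence m + h ≥ 4. But constraint 10 requires m + h ≤ 3, and 3 < 4. Contradiction.

Unsatisfiable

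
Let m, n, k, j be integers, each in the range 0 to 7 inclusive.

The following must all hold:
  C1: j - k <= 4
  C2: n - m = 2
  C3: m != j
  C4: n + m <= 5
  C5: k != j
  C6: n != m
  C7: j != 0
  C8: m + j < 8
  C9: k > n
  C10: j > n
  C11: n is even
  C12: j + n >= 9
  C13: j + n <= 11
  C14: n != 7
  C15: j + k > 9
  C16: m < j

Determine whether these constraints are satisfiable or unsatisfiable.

Setting (m, n, k, j) = (0, 2, 4, 7) satisfies everything: constraint 1: j - k = 3; constraint 2: n - m = 2, and the others follow.

Satisfiable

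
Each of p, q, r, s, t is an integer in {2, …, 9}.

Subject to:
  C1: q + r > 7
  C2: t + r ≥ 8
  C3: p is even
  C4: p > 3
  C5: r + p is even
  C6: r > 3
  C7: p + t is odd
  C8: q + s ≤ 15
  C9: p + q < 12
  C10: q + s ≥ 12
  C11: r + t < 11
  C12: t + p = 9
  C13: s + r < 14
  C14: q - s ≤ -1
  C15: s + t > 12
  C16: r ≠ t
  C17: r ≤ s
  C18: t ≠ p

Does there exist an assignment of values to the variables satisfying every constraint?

Satisfiable

The assignment p = 4, q = 5, r = 4, s = 9, t = 5 works:
  constraint 1 holds since q + r = 9.
  constraint 2 holds since t + r = 9.
The rest check out directly.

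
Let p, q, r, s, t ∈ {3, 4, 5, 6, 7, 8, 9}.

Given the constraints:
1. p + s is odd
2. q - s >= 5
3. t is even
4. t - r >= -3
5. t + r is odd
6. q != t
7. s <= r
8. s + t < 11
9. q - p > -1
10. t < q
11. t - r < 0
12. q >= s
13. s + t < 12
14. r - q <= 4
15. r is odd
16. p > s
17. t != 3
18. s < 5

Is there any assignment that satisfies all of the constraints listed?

Satisfiable

The assignment p = 6, q = 8, r = 9, s = 3, t = 6 works:
  constraint 2 holds since q - s = 5.
  constraint 4 holds since t - r = -3.
The rest check out directly.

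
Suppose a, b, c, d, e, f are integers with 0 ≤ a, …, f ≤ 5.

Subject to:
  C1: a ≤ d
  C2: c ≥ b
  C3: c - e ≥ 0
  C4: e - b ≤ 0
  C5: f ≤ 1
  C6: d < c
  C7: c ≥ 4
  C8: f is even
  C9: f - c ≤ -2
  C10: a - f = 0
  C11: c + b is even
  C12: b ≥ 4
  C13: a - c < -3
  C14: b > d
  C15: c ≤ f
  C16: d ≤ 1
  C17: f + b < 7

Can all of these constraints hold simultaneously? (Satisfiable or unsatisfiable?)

Unsatisfiable

From constraints 2 and 12: c ≥ b and b ≥ 4, so c ≥ 4. From constraints 5 and 15: c ≤ f and f ≤ 1, so c ≤ 1. But 1 < 4, so no value of c works.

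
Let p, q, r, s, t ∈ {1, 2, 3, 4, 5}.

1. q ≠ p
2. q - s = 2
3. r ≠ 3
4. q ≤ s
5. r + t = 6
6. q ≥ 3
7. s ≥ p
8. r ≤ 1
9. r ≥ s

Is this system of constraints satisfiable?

From constraints 4 and 6: s ≥ q and q ≥ 3, so s ≥ 3. From constraints 8 and 9: s ≤ r and r ≤ 1, so s ≤ 1. But 1 < 3, so no value of s works.

Unsatisfiable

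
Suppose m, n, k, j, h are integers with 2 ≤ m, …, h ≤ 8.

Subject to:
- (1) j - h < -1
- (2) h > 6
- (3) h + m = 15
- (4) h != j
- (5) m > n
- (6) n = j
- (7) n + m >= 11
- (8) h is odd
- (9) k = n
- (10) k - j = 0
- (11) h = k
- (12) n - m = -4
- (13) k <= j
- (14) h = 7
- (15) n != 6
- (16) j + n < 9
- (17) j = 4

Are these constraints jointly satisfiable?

Constraint 14 fixes h = 7 and constraint 17 fixes j = 4. Constraints 6, 9, and 11 give h = k = n = j, so h = j. But 7 ≠ 4 — contradiction.

Unsatisfiable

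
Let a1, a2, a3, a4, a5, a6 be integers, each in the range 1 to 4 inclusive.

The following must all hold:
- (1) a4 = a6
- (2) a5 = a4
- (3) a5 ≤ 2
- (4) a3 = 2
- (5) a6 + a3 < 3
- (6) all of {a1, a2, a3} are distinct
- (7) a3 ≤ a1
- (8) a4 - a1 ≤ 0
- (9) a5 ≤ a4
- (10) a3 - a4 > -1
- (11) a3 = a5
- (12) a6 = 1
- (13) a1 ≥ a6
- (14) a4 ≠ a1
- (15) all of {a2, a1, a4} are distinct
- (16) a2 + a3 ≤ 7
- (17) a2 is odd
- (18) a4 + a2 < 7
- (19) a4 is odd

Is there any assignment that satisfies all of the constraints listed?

Unsatisfiable

Constraint 4 fixes a3 = 2 and constraint 12 fixes a6 = 1. Constraints 1, 2, and 11 give a3 = a5 = a4 = a6, so a3 = a6. But 2 ≠ 1 — contradiction.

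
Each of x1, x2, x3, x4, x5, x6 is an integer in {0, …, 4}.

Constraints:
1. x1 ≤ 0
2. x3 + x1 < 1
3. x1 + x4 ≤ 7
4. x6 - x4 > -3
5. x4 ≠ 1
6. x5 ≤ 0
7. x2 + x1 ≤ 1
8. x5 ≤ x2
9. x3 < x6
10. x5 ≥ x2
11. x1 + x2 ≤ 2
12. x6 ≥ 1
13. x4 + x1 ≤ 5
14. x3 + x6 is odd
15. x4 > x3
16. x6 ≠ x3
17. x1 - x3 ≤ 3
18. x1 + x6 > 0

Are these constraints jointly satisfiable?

Satisfiable

The assignment x1 = 0, x2 = 0, x3 = 0, x4 = 4, x5 = 0, x6 = 3 works:
  constraint 2 holds since x3 + x1 = 0.
  constraint 3 holds since x1 + x4 = 4.
The rest check out directly.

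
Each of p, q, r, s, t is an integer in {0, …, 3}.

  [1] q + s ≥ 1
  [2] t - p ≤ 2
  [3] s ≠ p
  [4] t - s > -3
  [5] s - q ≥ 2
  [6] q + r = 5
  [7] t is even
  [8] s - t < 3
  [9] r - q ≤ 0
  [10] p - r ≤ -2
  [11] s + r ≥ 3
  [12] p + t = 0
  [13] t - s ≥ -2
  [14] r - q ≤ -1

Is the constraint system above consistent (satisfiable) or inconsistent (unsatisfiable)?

Unsatisfiable

Constraints 2, 5, 10, 13, and 14 give q − r ≥ 1, r − p ≥ 2, p − t ≥ -2, t − s ≥ -2, s − q ≥ 2.
Adding all 5 inequalities: the left sides telescope to 0, and the right sides sum to 1 + 2 + (-2) + (-2) + 2 = 1. So 0 ≥ 1, which is false.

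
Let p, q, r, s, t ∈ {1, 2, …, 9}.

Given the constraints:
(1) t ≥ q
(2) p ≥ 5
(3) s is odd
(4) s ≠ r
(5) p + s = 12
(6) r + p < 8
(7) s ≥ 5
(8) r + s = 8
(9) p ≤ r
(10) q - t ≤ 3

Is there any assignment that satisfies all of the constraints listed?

Unsatisfiable

From constraints 2 and 9: r ≥ p ≥ 5. From constraint 7: s ≥ 5. Hence r + s ≥ 10. But constraint 8 requires r + s = 8, and 8 < 10. Contradiction.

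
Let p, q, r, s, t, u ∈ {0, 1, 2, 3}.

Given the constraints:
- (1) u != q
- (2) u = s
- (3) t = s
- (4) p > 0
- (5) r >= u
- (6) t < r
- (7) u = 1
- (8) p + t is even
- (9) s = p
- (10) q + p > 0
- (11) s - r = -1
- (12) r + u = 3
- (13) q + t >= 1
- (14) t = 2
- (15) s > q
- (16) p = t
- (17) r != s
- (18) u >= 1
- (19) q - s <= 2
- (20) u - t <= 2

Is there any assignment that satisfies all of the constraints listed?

Constraint 7 fixes u = 1 and constraint 14 fixes t = 2. Constraints 2, 9, and 16 give u = s = p = t, so u = t. But 1 ≠ 2 — contradiction.

Unsatisfiable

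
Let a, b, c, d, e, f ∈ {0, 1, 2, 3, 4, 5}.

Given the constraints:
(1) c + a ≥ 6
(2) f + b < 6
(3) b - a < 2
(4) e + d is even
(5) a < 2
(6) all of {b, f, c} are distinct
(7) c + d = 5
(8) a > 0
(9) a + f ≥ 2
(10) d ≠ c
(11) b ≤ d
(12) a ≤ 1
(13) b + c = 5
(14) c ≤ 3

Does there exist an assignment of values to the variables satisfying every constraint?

From constraint 14: c ≤ 3. From constraint 12: a ≤ 1. Hence c + a ≤ 4. But constraint 1 requires c + a ≥ 6, and 6 > 4. Contradiction.

Unsatisfiable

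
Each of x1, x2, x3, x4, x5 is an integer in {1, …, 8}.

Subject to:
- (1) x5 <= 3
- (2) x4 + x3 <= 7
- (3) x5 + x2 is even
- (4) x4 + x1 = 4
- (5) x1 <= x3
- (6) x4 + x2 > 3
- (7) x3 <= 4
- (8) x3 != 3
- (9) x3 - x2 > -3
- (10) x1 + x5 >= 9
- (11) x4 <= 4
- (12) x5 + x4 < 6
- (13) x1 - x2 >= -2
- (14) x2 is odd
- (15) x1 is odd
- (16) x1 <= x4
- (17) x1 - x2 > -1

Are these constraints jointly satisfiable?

From constraints 5 and 7: x1 ≤ x3 ≤ 4. From constraint 1: x5 ≤ 3. Hence x1 + x5 ≤ 7. But constraint 10 requires x1 + x5 ≥ 9, and 9 > 7. Contradiction.

Unsatisfiable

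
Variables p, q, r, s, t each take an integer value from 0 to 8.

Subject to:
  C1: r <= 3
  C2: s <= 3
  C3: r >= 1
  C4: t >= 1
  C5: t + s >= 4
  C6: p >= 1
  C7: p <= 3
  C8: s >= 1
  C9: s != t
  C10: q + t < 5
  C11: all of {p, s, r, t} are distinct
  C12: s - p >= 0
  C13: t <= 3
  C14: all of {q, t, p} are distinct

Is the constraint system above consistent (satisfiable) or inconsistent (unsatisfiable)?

Unsatisfiable

Constraints 1, 2, 3, 4, 6, 7, 8, and 13 confine each of p, s, r, t to the 3 values {1, …, 3}.
Constraint 11 requires all 4 of them to be distinct, but only 3 values are available — impossible by the pigeonhole principle.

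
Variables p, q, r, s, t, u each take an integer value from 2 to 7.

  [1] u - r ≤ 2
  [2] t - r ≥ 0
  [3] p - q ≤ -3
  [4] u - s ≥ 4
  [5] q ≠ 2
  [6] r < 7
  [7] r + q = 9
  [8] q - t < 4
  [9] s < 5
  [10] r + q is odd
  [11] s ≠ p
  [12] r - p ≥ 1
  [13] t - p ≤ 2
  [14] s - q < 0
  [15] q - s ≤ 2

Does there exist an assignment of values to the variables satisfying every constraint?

Constraints 1, 2, 3, 4, 13, and 15 give u − s ≥ 4, s − q ≥ -2, q − p ≥ 3, p − t ≥ -2, t − r ≥ 0, r − u ≥ -2.
Adding all 6 inequalities: the left sides telescope to 0, and the right sides sum to 4 + (-2) + 3 + (-2) + 0 + (-2) = 1. So 0 ≥ 1, which is false.

Unsatisfiable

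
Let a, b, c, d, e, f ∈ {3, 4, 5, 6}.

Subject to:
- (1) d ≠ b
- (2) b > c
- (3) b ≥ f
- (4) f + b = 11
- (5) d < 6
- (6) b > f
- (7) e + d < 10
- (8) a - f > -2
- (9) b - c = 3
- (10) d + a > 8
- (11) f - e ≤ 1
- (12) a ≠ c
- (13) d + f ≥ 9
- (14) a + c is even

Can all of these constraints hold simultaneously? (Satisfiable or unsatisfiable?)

Try a = 5, b = 6, c = 3, d = 5, e = 4, f = 5.
Check constraint 4: f + b = 11; constraint 7: e + d = 9; constraint 8: a - f = 0. The remaining constraints are straightforward to verify.

Satisfiable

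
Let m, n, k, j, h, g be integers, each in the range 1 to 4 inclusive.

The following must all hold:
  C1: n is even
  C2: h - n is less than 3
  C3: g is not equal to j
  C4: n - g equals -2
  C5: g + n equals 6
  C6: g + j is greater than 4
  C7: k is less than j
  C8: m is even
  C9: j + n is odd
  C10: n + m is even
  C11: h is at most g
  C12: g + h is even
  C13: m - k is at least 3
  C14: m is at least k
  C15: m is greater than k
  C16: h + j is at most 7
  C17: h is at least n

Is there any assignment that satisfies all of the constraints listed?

Take m = 4, n = 2, k = 1, j = 3, h = 4, g = 4. Then constraint 2: h - n = 2; constraint 4: n - g = -2, and every other listed constraint is also met.

Satisfiable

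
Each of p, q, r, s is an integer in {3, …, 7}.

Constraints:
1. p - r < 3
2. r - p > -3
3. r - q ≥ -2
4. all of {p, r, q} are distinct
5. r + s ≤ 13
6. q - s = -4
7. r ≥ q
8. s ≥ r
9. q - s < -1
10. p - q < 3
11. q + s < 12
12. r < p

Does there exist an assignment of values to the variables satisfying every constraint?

Satisfiable

Take p = 5, q = 3, r = 4, s = 7. Then constraint 1: p - r = 1; constraint 2: r - p = -1, and every other listed constraint is also met.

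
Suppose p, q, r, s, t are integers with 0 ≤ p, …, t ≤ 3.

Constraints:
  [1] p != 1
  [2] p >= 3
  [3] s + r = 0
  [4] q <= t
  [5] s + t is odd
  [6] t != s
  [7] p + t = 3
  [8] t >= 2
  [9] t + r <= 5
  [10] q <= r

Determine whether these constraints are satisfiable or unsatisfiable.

Unsatisfiable

From constraint 2: p ≥ 3. From constraint 8: t ≥ 2. Hence p + t ≥ 5. But constraint 7 requires p + t = 3, and 3 < 5. Contradiction.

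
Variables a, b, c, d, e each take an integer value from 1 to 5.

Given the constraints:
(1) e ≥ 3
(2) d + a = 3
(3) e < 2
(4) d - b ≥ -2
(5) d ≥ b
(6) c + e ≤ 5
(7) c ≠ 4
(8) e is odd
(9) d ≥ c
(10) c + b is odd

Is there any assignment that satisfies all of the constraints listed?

Unsatisfiable

From constraint 1: e ≥ 3. From constraint 3: e ≤ 1. But 1 < 3, so no value of e works.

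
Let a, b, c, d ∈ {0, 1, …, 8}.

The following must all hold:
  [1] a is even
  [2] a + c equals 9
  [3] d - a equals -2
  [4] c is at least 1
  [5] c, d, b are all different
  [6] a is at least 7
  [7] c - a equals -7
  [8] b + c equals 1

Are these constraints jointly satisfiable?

Take a = 8, b = 0, c = 1, d = 6. Then constraint 2: a + c = 9; constraint 3: d - a = -2; constraint 7: c - a = -7, and every other listed constraint is also met.

Satisfiable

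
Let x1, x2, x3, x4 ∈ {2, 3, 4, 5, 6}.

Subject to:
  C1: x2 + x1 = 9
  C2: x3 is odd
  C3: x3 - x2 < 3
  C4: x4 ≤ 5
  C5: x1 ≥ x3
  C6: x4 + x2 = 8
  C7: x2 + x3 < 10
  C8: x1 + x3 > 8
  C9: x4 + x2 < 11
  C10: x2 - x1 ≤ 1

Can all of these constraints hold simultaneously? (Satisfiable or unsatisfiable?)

Try x1 = 5, x2 = 4, x3 = 5, x4 = 4.
Check constraint 1: x2 + x1 = 9; constraint 3: x3 - x2 = 1. The remaining constraints are straightforward to verify.

Satisfiable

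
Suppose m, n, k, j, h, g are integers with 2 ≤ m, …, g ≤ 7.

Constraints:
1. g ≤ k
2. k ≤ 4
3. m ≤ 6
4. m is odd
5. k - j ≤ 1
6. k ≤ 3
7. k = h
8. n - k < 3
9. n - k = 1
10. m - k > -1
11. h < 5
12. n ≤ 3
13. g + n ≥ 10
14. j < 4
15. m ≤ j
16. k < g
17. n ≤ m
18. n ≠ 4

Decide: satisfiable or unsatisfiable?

From constraints 1 and 6: g ≤ k ≤ 3. From constraints 3 and 17: n ≤ m ≤ 6. Hence g + n ≤ 9. But constraint 13 requires g + n ≥ 10, and 10 > 9. Contradiction.

Unsatisfiable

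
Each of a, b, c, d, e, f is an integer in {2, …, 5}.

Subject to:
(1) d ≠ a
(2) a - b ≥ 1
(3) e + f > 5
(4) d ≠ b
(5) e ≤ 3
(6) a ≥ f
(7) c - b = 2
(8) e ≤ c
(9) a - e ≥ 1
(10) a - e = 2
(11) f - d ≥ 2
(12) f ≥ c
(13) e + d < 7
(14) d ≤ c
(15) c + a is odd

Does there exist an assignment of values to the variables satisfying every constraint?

Try a = 5, b = 2, c = 4, d = 3, e = 3, f = 5.
Check constraint 2: a - b = 3; constraint 3: e + f = 8; constraint 7: c - b = 2. The remaining constraints are straightforward to verify.

Satisfiable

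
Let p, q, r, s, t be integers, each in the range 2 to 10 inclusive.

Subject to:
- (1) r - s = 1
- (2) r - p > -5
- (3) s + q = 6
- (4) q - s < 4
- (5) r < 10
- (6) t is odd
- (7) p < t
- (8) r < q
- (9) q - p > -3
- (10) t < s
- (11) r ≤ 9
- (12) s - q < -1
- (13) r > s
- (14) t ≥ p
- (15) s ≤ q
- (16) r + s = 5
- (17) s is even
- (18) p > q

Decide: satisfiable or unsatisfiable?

Constraints 7, 8, 10, 13, and 18 give s < r, r < q, q < p, p < t, t < s. Chaining: s < r < q < p < t < s, which forces s < s — impossible.

Unsatisfiable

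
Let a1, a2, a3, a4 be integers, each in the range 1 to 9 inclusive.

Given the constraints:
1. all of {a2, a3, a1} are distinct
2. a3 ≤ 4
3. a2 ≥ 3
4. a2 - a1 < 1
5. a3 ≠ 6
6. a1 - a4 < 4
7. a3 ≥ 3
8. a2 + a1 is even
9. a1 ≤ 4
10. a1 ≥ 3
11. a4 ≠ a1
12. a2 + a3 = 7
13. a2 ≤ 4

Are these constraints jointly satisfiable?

Constraints 2, 3, 7, 9, 10, and 13 confine each of a2, a3, a1 to the 2 values {3, 4}.
Constraint 1 requires all 3 of them to be distinct, but only 2 values are available — impossible by the pigeonhole principle.

Unsatisfiable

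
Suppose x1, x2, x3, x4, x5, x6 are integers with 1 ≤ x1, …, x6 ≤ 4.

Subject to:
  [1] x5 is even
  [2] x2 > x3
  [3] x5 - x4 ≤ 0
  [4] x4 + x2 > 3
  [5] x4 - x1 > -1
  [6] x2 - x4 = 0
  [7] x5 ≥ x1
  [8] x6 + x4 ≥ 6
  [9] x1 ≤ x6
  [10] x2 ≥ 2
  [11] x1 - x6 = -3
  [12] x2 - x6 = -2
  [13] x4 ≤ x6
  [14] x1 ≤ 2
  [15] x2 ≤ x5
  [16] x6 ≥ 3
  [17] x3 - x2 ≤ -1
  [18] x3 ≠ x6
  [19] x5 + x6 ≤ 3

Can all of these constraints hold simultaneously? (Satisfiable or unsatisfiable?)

From constraints 10 and 15: x5 ≥ x2 ≥ 2. From constraint 16: x6 ≥ 3. Hence x5 + x6 ≥ 5. But constraint 19 requires x5 + x6 ≤ 3, and 3 < 5. Contradiction.

Unsatisfiable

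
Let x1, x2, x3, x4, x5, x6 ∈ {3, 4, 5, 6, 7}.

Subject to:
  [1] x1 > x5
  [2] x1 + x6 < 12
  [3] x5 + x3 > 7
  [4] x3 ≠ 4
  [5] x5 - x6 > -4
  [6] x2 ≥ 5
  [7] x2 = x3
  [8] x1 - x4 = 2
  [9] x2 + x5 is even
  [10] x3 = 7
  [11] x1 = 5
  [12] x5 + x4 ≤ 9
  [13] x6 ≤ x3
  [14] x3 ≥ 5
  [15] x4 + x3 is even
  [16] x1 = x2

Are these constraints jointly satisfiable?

Unsatisfiable

Constraint 11 fixes x1 = 5 and constraint 10 fixes x3 = 7. Constraints 7 and 16 give x1 = x2 = x3, so x1 = x3. But 5 ≠ 7 — contradiction.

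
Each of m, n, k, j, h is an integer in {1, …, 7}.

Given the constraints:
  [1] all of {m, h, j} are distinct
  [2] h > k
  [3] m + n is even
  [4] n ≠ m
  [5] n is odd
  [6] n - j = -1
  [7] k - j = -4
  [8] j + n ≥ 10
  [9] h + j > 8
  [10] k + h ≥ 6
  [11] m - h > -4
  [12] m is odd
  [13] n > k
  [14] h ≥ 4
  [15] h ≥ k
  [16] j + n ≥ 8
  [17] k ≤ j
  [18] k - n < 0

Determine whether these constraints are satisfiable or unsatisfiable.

Satisfiable

Take m = 3, n = 5, k = 2, j = 6, h = 4. Then constraint 6: n - j = -1; constraint 7: k - j = -4, and every other listed constraint is also met.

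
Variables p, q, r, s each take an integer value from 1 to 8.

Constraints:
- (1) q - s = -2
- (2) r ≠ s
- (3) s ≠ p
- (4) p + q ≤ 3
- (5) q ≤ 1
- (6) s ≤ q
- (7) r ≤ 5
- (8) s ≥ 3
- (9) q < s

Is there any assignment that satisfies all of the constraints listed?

Unsatisfiable

From constraint 8: s ≥ 3. From constraints 5 and 6: s ≤ q and q ≤ 1, so s ≤ 1. But 1 < 3, so no value of s works.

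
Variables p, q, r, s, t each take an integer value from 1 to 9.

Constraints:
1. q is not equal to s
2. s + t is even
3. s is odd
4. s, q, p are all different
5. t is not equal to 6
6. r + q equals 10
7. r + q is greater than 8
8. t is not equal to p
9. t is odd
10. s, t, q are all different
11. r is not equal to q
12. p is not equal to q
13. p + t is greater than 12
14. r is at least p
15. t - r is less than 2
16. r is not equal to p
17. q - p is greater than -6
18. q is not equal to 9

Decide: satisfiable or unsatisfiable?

One satisfying assignment is p = 6, q = 2, r = 8, s = 1, t = 9.
For the less obvious constraints — constraint 6: r + q = 10; constraint 7: r + q = 10 — and the others hold by inspection.

Satisfiable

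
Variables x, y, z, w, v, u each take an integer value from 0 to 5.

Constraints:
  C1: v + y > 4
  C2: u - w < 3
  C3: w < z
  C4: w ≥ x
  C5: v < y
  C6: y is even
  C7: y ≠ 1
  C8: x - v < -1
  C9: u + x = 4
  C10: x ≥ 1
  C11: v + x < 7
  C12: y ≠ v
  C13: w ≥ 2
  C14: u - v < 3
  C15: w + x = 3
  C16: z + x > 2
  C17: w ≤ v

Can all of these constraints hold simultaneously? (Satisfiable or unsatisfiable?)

Satisfiable

Setting (x, y, z, w, v, u) = (1, 4, 3, 2, 3, 3) satisfies everything: constraint 1: v + y = 7; constraint 2: u - w = 1; constraint 8: x - v = -2, and the others follow.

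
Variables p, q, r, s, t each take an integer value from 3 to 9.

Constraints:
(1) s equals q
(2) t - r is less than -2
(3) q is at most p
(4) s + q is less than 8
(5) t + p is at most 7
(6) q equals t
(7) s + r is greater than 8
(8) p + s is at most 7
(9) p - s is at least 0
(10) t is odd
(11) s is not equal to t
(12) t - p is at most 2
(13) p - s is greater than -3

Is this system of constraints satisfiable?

From constraints 1 and 6, s = q = t, so s = t. But constraint 11 says s ≠ t. Contradiction.

Unsatisfiable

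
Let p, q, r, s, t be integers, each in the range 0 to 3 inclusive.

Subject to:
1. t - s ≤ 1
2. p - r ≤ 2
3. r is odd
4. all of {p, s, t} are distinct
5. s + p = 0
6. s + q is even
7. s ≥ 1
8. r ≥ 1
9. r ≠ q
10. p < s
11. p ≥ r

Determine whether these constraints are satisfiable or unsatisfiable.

Unsatisfiable

From constraint 7: s ≥ 1. From constraints 8 and 11: p ≥ r ≥ 1. Hence s + p ≥ 2. But constraint 5 requires s + p = 0, and 0 < 2. Contradiction.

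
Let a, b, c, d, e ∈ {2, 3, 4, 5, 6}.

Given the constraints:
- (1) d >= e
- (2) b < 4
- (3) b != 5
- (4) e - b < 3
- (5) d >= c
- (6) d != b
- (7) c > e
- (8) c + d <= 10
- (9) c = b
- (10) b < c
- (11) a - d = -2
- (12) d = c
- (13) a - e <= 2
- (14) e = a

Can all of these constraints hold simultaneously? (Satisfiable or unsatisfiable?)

From constraints 9 and 12, d = c = b, so d = b. But constraint 6 says d ≠ b. Contradiction.

Unsatisfiable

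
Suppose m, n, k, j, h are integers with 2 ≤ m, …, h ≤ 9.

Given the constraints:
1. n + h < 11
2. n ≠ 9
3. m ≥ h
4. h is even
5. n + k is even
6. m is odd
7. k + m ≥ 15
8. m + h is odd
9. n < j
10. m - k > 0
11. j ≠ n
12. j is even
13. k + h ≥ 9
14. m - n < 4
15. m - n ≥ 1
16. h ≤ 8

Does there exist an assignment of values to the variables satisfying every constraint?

Satisfiable

One satisfying assignment is m = 9, n = 6, k = 8, j = 8, h = 2.
For the less obvious constraints — constraint 1: n + h = 8; constraint 7: k + m = 17 — and the others hold by inspection.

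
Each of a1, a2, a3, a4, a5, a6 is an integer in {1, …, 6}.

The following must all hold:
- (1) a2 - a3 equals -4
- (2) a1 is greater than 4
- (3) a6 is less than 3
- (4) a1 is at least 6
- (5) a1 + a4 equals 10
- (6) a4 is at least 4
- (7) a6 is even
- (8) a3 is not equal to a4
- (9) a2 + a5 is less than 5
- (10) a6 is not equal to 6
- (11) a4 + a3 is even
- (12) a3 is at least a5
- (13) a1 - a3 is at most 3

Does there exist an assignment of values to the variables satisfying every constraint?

The assignment a1 = 6, a2 = 2, a3 = 6, a4 = 4, a5 = 1, a6 = 2 works:
  constraint 1 holds since a2 - a3 = -4.
  constraint 5 holds since a1 + a4 = 10.
  constraint 9 holds since a2 + a5 = 3.
The rest check out directly.

Satisfiable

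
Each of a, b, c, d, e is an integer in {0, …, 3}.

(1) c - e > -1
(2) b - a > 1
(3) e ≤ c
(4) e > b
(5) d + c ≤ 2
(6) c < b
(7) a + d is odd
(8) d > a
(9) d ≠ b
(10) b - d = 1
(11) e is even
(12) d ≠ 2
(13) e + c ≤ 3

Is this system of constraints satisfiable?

Constraints 3, 4, and 6 give b < e, e ≤ c, c < b. Chaining: b < e ≤ c < b, which forces b < b — impossible.

Unsatisfiable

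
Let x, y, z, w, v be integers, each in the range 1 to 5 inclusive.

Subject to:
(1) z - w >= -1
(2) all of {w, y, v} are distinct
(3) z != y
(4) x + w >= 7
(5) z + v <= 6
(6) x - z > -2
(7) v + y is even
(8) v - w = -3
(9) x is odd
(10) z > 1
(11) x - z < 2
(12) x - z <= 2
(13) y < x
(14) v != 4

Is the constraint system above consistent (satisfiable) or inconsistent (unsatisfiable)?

Satisfiable

Setting (x, y, z, w, v) = (5, 3, 4, 4, 1) satisfies everything: constraint 1: z - w = 0; constraint 4: x + w = 9; constraint 5: z + v = 5, and the others follow.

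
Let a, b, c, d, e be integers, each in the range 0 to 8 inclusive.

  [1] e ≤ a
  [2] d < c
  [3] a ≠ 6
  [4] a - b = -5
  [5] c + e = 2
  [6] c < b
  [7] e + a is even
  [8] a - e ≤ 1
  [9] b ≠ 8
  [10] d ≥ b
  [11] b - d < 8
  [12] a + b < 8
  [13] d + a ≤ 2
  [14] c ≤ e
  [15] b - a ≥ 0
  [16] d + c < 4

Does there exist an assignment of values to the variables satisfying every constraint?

Constraints 1, 2, 10, 14, and 15 give c ≤ e, e ≤ a, a ≤ b, b ≤ d, d < c. Chaining: c ≤ e ≤ a ≤ b ≤ d < c, which forces c < c — impossible.

Unsatisfiable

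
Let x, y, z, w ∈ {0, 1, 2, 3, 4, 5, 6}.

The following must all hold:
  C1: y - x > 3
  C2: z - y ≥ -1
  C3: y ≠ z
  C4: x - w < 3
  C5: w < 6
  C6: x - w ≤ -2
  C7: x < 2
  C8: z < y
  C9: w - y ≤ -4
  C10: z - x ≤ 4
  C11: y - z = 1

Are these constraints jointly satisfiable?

Constraints 2, 6, 9, and 10 give w − x ≥ 2, x − z ≥ -4, z − y ≥ -1, y − w ≥ 4.
Adding all 4 inequalities: the left sides telescope to 0, and the right sides sum to 2 + (-4) + (-1) + 4 = 1. So 0 ≥ 1, which is false.

Unsatisfiable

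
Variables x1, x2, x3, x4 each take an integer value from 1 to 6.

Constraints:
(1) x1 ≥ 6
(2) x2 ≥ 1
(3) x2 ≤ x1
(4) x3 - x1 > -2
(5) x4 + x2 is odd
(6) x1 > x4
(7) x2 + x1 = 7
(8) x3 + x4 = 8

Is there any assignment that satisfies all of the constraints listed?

Satisfiable

Try x1 = 6, x2 = 1, x3 = 6, x4 = 2.
Check constraint 4: x3 - x1 = 0; constraint 7: x2 + x1 = 7. The remaining constraints are straightforward to verify.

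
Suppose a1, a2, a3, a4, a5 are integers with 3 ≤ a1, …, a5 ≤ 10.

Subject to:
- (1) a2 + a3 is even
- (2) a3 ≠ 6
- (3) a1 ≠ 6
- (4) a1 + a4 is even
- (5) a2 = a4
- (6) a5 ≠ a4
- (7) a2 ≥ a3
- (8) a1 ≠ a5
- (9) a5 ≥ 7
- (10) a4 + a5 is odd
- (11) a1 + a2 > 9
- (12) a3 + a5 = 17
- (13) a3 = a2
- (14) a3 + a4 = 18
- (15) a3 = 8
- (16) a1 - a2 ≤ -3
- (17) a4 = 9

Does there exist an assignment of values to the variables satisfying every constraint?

Unsatisfiable

Constraint 15 fixes a3 = 8 and constraint 17 fixes a4 = 9. Constraints 5 and 13 give a3 = a2 = a4, so a3 = a4. But 8 ≠ 9 — contradiction.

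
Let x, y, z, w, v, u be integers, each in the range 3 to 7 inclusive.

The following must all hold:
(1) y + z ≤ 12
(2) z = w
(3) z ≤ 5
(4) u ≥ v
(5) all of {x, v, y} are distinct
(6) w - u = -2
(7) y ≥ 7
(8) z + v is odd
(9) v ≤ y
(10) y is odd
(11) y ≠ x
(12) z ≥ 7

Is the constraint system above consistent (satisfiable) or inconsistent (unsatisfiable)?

From constraint 7: y ≥ 7. From constraint 12: z ≥ 7. Hence y + z ≥ 14. But constraint 1 requires y + z ≤ 12, and 12 < 14. Contradiction.

Unsatisfiable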